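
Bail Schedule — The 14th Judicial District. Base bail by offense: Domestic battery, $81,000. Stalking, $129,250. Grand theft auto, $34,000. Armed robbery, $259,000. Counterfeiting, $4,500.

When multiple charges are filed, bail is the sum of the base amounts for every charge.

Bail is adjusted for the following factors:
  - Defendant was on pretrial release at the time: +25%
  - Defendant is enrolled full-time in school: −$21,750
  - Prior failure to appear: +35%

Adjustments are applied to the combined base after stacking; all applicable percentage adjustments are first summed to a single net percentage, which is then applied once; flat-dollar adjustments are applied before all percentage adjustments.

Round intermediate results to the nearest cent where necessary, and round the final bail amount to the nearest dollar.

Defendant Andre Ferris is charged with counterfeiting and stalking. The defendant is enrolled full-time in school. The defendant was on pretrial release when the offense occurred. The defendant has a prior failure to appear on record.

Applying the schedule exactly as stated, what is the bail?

Base amounts from the schedule: counterfeiting $4,500; stalking $129,250.
Stacking rule: sum of all bases. $4,500 + $129,250 = $133,750.
Defendant is enrolled full-time in school (−$21,750 flat): $133,750 − $21,750 = $112,000.
Net percentage adjustment: +25% +35% = +60%. $112,000 × 1.6 = $179,200.

$179,200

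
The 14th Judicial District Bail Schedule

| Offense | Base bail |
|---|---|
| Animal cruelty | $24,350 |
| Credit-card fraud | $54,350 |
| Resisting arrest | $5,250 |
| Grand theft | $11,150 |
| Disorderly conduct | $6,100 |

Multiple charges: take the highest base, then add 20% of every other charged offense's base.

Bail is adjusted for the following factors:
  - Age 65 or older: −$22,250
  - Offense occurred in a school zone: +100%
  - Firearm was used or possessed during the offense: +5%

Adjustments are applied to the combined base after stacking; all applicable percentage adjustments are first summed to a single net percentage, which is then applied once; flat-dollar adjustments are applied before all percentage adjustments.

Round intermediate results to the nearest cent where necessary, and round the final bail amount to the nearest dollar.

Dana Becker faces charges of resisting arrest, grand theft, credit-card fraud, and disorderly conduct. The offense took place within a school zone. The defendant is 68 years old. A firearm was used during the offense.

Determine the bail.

$75,030

Base amounts from the schedule: resisting arrest $5,250; grand theft $11,150; credit-card fraud $54,350; disorderly conduct $6,100.
Stacking rule: highest base plus 20% of each additional charge. Highest is credit-card fraud at $54,350. Additional: $5,250 × 20% = $1,050; $11,150 × 20% = $2,230; $6,100 × 20% = $1,220. Combined base = $54,350 + $4,500 = $58,850.
Age 65 or older (−$22,250 flat): $58,850 − $22,250 = $36,600.
Net percentage adjustment: +100% +5% = +105%. $36,600 × 2.05 = $75,030.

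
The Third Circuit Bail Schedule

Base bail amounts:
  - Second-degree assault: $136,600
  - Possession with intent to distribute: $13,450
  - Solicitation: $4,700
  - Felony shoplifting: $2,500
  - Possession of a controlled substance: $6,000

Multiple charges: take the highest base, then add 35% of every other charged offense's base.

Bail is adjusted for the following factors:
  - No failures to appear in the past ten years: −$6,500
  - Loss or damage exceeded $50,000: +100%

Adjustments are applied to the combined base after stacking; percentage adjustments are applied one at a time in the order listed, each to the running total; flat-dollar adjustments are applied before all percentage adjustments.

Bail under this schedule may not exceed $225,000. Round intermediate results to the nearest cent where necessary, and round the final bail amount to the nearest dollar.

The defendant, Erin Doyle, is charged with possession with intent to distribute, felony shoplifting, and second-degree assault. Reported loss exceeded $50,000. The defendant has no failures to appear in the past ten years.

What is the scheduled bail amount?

Base amounts from the schedule: possession with intent to distribute $13,450; felony shoplifting $2,500; second-degree assault $136,600.
Stacking rule: highest base plus 35% of each additional charge. Highest is second-degree assault at $136,600. Additional: $13,450 × 35% = $4,707.50; $2,500 × 35% = $875. Combined base = $136,600 + $5,582.50 = $142,182.50.
No failures to appear in the past ten years (−$6,500 flat): $142,182.50 − $6,500 = $135,682.50.
Loss or damage exceeded $50,000 (+100%): $135,682.50 × 2 = $271,365.
Result $271,365 exceeds the maximum of $225,000; bail is capped at $225,000.

$225,000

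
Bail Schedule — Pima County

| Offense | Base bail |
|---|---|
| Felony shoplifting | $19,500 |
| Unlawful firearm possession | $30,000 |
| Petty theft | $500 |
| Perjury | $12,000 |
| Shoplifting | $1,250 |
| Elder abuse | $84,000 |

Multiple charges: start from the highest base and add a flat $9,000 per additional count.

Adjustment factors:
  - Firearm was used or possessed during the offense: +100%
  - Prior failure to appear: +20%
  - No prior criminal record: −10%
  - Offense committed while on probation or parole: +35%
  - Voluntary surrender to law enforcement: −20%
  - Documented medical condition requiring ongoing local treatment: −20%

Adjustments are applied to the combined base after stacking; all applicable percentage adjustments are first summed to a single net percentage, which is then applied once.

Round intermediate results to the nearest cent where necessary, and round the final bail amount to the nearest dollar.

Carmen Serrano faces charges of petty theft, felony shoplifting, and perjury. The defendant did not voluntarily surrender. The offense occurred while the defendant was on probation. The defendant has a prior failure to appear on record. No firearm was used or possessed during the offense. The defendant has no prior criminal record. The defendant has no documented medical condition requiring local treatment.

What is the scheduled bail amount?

$54,375

Base amounts from the schedule: petty theft $500; felony shoplifting $19,500; perjury $12,000.
Stacking rule: highest base plus $9,000 per additional charge. Highest is felony shoplifting at $19,500; 2 additional charges → +$18,000. Combined base = $37,500.
Net percentage adjustment: +20% −10% +35% = +45%. $37,500 × 1.45 = $54,375.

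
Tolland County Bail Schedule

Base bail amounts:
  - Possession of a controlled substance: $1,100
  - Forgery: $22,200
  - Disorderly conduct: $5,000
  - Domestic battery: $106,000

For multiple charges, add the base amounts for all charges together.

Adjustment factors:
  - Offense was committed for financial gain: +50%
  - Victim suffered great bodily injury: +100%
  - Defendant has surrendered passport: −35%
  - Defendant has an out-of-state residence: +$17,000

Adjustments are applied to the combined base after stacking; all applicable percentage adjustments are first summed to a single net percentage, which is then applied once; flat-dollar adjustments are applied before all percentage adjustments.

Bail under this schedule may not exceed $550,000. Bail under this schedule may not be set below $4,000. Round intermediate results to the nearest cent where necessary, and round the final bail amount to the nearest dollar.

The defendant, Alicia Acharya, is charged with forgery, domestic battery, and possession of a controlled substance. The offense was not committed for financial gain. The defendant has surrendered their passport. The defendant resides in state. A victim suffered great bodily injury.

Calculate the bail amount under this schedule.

Base amounts from the schedule: forgery $22,200; domestic battery $106,000; possession of a controlled substance $1,100.
Stacking rule: sum of all bases. $22,200 + $106,000 + $1,100 = $129,300.
Net percentage adjustment: +100% −35% = +65%. $129,300 × 1.65 = $213,345.
$213,345 is within the $550,000 maximum.
$213,345 is at or above the $4,000 minimum.

$213,345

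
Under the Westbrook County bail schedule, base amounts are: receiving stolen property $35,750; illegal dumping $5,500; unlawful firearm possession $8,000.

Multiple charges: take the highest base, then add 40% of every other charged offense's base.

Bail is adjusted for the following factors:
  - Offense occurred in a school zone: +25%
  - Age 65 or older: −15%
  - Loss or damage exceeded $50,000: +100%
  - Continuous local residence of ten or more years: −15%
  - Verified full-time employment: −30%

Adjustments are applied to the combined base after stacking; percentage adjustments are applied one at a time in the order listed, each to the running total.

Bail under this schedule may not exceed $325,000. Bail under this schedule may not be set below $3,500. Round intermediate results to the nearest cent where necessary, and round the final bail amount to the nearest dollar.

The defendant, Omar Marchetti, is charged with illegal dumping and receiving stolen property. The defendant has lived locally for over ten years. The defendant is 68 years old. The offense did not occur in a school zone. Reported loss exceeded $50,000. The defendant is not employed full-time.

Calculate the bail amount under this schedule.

Base amounts from the schedule: illegal dumping $5,500; receiving stolen property $35,750.
Stacking rule: highest base plus 40% of each additional charge. Highest is receiving stolen property at $35,750. Additional: $5,500 × 40% = $2,200. Combined base = $35,750 + $2,200 = $37,950.
Age 65 or older (−15%): $37,950 × 0.85 = $32,257.50.
Loss or damage exceeded $50,000 (+100%): $32,257.50 × 2 = $64,515.
Continuous local residence of ten or more years (−15%): $64,515 × 0.85 = $54,837.75.
$54,837.75 is within the $325,000 maximum.
$54,837.75 is at or above the $3,500 minimum.
Rounded to the nearest dollar: $54,838.

$54,838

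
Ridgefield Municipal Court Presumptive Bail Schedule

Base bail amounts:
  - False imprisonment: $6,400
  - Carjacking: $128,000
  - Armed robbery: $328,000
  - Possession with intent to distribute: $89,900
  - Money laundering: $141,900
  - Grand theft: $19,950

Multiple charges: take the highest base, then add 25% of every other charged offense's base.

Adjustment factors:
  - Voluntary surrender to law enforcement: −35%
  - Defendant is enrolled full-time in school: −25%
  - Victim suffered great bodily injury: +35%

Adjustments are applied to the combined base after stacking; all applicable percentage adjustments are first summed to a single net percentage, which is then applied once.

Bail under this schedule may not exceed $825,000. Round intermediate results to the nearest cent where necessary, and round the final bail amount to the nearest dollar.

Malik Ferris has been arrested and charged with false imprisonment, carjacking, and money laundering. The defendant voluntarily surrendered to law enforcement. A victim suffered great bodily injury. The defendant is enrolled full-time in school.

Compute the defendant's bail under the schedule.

Base amounts from the schedule: false imprisonment $6,400; carjacking $128,000; money laundering $141,900.
Stacking rule: highest base plus 25% of each additional charge. Highest is money laundering at $141,900. Additional: $6,400 × 25% = $1,600; $128,000 × 25% = $32,000. Combined base = $141,900 + $33,600 = $175,500.
Net percentage adjustment: −35% −25% +35% = −25%. $175,500 × 0.75 = $131,625.
$131,625 is within the $825,000 maximum.

$131,625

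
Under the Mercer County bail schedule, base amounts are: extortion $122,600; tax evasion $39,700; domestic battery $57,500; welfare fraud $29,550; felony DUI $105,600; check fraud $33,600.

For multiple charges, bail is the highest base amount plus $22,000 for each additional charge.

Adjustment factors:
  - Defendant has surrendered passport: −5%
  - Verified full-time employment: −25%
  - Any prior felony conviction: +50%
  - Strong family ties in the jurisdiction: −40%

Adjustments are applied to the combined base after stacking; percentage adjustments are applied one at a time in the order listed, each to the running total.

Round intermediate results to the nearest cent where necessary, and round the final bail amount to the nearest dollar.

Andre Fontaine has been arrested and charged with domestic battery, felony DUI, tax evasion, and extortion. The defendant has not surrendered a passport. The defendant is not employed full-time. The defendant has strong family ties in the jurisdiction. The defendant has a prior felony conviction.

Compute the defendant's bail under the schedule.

$169,740

Base amounts from the schedule: domestic battery $57,500; felony DUI $105,600; tax evasion $39,700; extortion $122,600.
Stacking rule: highest base plus $22,000 per additional charge. Highest is extortion at $122,600; 3 additional charges → +$66,000. Combined base = $188,600.
Any prior felony conviction (+50%): $188,600 × 1.5 = $282,900.
Strong family ties in the jurisdiction (−40%): $282,900 × 0.6 = $169,740.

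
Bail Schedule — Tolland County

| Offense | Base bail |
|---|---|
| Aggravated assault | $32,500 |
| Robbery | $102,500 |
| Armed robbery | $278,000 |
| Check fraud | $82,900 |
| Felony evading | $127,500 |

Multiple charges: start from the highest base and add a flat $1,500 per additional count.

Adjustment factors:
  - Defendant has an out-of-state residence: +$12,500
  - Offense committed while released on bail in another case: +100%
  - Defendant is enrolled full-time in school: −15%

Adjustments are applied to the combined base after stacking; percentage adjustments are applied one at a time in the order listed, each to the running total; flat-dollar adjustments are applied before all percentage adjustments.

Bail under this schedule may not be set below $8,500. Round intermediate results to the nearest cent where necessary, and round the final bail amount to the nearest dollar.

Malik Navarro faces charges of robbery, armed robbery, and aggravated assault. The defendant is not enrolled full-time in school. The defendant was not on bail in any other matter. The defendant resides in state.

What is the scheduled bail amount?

$281,000

Base amounts from the schedule: robbery $102,500; armed robbery $278,000; aggravated assault $32,500.
Stacking rule: highest base plus $1,500 per additional charge. Highest is armed robbery at $278,000; 2 additional charges → +$3,000. Combined base = $281,000.
No adjustment factors apply to this defendant.
$281,000 is at or above the $8,500 minimum.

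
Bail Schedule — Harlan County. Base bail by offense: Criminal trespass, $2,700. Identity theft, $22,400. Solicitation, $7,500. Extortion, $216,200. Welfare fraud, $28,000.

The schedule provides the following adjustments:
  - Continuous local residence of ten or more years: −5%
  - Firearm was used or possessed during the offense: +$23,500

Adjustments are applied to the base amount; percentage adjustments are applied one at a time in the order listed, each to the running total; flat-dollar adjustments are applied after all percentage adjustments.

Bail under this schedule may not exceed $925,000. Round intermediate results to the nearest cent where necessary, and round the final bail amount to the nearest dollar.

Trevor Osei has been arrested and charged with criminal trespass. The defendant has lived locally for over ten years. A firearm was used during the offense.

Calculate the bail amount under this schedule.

$26,065

Base amounts from the schedule: criminal trespass $2,700.
Single charge. Combined base = $2,700.
Continuous local residence of ten or more years (−5%): $2,700 × 0.95 = $2,565.
Firearm was used or possessed during the offense (+$23,500 flat): $2,565 + $23,500 = $26,065.
$26,065 is within the $925,000 maximum.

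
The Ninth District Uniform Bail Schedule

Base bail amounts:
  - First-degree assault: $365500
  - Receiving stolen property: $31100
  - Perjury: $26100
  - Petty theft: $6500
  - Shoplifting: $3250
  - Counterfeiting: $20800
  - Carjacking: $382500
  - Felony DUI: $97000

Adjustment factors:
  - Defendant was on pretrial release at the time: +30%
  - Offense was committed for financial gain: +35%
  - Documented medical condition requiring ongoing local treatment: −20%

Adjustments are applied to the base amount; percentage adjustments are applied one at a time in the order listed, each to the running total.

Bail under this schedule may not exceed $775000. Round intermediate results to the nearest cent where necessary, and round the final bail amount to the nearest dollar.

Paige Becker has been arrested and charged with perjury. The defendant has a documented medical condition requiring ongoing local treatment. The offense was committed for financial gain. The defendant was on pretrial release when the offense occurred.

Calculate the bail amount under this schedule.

Base amounts from the schedule: perjury $26100.
Single charge. Combined base = $26100.
Defendant was on pretrial release at the time (+30%): $26100 × 1.3 = $33930.
Offense was committed for financial gain (+35%): $33930 × 1.35 = $45805.50.
Documented medical condition requiring ongoing local treatment (−20%): $45805.50 × 0.8 = $36644.40.
$36644.40 is within the $775000 maximum.
Rounded to the nearest dollar: $36644.

$36644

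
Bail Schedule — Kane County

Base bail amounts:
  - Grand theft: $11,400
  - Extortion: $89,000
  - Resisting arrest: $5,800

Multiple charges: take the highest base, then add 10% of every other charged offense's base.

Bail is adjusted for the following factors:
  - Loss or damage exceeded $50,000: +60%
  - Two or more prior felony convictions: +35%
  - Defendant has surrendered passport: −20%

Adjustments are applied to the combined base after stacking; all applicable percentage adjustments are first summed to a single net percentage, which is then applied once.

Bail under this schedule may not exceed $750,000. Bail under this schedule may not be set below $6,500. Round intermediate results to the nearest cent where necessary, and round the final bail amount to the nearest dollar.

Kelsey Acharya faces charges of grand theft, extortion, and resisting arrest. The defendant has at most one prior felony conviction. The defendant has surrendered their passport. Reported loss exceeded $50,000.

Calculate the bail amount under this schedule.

Base amounts from the schedule: grand theft $11,400; extortion $89,000; resisting arrest $5,800.
Stacking rule: highest base plus 10% of each additional charge. Highest is extortion at $89,000. Additional: $11,400 × 10% = $1,140; $5,800 × 10% = $580. Combined base = $89,000 + $1,720 = $90,720.
Net percentage adjustment: +60% −20% = +40%. $90,720 × 1.4 = $127,008.
$127,008 is within the $750,000 maximum.
$127,008 is at or above the $6,500 minimum.

$127,008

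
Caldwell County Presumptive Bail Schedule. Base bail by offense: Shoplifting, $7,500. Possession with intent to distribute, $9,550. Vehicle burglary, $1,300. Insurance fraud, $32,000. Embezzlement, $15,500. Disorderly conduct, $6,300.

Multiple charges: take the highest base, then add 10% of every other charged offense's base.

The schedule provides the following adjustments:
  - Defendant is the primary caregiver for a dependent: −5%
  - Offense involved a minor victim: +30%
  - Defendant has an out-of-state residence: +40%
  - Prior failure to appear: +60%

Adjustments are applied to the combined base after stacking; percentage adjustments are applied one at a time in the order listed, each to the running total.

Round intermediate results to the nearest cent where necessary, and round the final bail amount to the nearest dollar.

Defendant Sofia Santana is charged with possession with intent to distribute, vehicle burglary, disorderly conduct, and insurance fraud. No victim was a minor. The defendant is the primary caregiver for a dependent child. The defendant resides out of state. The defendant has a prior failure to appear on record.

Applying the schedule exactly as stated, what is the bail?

$71,746

Base amounts from the schedule: possession with intent to distribute $9,550; vehicle burglary $1,300; disorderly conduct $6,300; insurance fraud $32,000.
Stacking rule: highest base plus 10% of each additional charge. Highest is insurance fraud at $32,000. Additional: $9,550 × 10% = $955; $1,300 × 10% = $130; $6,300 × 10% = $630. Combined base = $32,000 + $1,715 = $33,715.
Defendant is the primary caregiver for a dependent (−5%): $33,715 × 0.95 = $32,029.25.
Defendant has an out-of-state residence (+40%): $32,029.25 × 1.4 = $44,840.95.
Prior failure to appear (+60%): $44,840.95 × 1.6 = $71,745.52.
Rounded to the nearest dollar: $71,746.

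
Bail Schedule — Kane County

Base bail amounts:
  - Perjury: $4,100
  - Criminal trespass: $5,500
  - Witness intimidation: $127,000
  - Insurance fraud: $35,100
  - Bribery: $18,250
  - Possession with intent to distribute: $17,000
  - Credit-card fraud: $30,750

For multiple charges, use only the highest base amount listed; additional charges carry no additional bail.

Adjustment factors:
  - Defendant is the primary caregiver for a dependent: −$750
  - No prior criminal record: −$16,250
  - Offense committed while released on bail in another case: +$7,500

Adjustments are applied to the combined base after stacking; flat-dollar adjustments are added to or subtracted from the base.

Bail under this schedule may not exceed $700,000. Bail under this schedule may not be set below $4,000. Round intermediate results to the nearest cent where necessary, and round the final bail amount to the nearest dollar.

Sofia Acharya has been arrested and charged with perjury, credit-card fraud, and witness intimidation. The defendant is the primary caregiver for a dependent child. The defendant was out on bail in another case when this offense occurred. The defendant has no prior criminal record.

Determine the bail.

Base amounts from the schedule: perjury $4,100; credit-card fraud $30,750; witness intimidation $127,000.
Stacking rule: use the highest base only. Highest is witness intimidation at $127,000. Combined base = $127,000.
Defendant is the primary caregiver for a dependent (−$750 flat): $127,000 − $750 = $126,250.
No prior criminal record (−$16,250 flat): $126,250 − $16,250 = $110,000.
Offense committed while released on bail in another case (+$7,500 flat): $110,000 + $7,500 = $117,500.
$117,500 is within the $700,000 maximum.
$117,500 is at or above the $4,000 minimum.

$117,500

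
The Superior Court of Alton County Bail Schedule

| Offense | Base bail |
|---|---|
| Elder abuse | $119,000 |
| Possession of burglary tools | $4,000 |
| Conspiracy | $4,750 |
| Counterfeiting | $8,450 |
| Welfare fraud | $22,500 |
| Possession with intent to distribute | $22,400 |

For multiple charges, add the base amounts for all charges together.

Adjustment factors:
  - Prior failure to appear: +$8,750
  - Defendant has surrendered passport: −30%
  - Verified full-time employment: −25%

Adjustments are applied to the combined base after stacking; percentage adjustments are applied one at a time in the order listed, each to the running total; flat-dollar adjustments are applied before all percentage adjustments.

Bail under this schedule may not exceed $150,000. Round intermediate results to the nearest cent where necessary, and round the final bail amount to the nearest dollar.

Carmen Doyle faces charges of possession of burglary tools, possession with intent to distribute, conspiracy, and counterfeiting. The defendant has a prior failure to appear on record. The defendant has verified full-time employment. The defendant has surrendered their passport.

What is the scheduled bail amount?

$25,384

Base amounts from the schedule: possession of burglary tools $4,000; possession with intent to distribute $22,400; conspiracy $4,750; counterfeiting $8,450.
Stacking rule: sum of all bases. $4,000 + $22,400 + $4,750 + $8,450 = $39,600.
Prior failure to appear (+$8,750 flat): $39,600 + $8,750 = $48,350.
Defendant has surrendered passport (−30%): $48,350 × 0.7 = $33,845.
Verified full-time employment (−25%): $33,845 × 0.75 = $25,383.75.
$25,383.75 is within the $150,000 maximum.
Rounded to the nearest dollar: $25,384.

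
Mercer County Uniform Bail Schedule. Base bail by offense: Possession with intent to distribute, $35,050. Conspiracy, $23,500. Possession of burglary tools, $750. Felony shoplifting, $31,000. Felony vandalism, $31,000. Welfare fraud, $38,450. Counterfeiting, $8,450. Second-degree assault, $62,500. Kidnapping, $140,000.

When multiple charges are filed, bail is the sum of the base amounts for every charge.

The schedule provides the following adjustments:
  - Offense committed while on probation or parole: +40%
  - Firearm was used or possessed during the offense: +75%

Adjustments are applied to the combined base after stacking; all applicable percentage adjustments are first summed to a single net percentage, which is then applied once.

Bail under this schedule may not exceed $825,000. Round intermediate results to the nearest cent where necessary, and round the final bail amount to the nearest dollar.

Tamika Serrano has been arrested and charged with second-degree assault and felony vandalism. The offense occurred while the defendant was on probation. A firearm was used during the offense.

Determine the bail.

$201,025

Base amounts from the schedule: second-degree assault $62,500; felony vandalism $31,000.
Stacking rule: sum of all bases. $62,500 + $31,000 = $93,500.
Net percentage adjustment: +40% +75% = +115%. $93,500 × 2.15 = $201,025.
$201,025 is within the $825,000 maximum.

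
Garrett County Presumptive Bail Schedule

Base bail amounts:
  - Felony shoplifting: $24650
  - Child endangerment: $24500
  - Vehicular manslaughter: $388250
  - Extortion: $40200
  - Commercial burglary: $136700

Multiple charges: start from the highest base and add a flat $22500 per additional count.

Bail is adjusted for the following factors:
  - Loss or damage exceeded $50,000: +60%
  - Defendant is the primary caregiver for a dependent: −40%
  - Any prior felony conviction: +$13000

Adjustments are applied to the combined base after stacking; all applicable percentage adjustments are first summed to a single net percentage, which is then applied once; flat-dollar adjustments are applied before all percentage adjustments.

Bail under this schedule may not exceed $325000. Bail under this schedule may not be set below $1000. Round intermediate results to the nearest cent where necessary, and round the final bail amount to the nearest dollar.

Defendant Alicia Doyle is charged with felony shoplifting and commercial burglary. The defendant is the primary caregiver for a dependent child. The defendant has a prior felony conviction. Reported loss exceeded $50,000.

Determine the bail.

$206640

Base amounts from the schedule: felony shoplifting $24650; commercial burglary $136700.
Stacking rule: highest base plus $22500 per additional charge. Highest is commercial burglary at $136700; 1 additional charge → +$22500. Combined base = $159200.
Any prior felony conviction (+$13000 flat): $159200 + $13000 = $172200.
Net percentage adjustment: +60% −40% = +20%. $172200 × 1.2 = $206640.
$206640 is within the $325000 maximum.
$206640 is at or above the $1000 minimum.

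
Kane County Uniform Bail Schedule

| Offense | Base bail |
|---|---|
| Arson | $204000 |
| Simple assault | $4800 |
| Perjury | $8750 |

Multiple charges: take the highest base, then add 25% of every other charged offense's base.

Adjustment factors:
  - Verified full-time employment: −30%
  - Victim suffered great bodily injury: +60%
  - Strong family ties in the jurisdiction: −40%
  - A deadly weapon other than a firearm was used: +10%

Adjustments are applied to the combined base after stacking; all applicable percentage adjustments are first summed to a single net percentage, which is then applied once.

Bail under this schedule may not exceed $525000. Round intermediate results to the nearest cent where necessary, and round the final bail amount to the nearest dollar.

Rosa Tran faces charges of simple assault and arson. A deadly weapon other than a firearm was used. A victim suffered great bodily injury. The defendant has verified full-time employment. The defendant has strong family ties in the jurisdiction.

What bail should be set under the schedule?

$205200

Base amounts from the schedule: simple assault $4800; arson $204000.
Stacking rule: highest base plus 25% of each additional charge. Highest is arson at $204000. Additional: $4800 × 25% = $1200. Combined base = $204000 + $1200 = $205200.
Net percentage adjustment: −30% +60% −40% +10% = +0%. $205200 × 1 = $205200.
$205200 is within the $525000 maximum.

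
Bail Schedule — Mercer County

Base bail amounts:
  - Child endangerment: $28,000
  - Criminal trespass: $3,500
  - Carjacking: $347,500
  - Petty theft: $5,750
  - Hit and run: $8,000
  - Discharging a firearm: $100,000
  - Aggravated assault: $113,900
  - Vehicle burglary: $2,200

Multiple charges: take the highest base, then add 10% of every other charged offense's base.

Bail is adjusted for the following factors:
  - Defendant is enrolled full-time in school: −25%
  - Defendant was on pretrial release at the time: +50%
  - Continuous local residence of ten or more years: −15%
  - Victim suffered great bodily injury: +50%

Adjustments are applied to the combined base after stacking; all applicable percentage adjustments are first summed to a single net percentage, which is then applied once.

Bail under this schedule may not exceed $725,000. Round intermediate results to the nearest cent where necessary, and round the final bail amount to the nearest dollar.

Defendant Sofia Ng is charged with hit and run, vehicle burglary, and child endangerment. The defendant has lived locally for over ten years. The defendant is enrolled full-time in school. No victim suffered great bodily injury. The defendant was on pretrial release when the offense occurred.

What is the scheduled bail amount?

Base amounts from the schedule: hit and run $8,000; vehicle burglary $2,200; child endangerment $28,000.
Stacking rule: highest base plus 10% of each additional charge. Highest is child endangerment at $28,000. Additional: $8,000 × 10% = $800; $2,200 × 10% = $220. Combined base = $28,000 + $1,020 = $29,020.
Net percentage adjustment: −25% +50% −15% = +10%. $29,020 × 1.1 = $31,922.
$31,922 is within the $725,000 maximum.

$31,922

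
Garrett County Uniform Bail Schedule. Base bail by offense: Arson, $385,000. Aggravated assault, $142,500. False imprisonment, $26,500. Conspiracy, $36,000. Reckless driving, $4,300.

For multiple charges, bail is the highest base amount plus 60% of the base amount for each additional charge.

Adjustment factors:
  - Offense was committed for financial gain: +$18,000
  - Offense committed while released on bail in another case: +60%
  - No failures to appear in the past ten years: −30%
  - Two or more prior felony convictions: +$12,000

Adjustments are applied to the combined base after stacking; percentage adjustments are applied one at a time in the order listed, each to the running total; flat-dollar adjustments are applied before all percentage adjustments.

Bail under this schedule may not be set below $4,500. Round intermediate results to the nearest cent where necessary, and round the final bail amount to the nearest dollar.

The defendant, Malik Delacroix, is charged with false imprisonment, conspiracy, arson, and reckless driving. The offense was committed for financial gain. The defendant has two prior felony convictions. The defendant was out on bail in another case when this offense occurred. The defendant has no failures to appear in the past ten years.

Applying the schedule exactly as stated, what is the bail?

$509,690

Base amounts from the schedule: false imprisonment $26,500; conspiracy $36,000; arson $385,000; reckless driving $4,300.
Stacking rule: highest base plus 60% of each additional charge. Highest is arson at $385,000. Additional: $26,500 × 60% = $15,900; $36,000 × 60% = $21,600; $4,300 × 60% = $2,580. Combined base = $385,000 + $40,080 = $425,080.
Offense was committed for financial gain (+$18,000 flat): $425,080 + $18,000 = $443,080.
Two or more prior felony convictions (+$12,000 flat): $443,080 + $12,000 = $455,080.
Offense committed while released on bail in another case (+60%): $455,080 × 1.6 = $728,128.
No failures to appear in the past ten years (−30%): $728,128 × 0.7 = $509,689.60.
$509,689.60 is at or above the $4,500 minimum.
Rounded to the nearest dollar: $509,690.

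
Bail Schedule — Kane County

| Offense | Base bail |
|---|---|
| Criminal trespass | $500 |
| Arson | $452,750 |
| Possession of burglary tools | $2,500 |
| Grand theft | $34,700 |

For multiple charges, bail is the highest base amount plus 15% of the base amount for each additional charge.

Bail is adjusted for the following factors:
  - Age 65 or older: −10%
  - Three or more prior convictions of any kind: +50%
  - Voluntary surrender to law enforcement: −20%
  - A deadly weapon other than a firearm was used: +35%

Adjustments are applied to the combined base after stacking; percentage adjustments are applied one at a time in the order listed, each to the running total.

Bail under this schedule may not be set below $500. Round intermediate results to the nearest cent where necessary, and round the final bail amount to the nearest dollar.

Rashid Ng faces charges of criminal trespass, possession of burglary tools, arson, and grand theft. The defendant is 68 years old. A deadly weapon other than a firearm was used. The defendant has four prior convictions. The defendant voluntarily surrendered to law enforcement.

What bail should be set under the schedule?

Base amounts from the schedule: criminal trespass $500; possession of burglary tools $2,500; arson $452,750; grand theft $34,700.
Stacking rule: highest base plus 15% of each additional charge. Highest is arson at $452,750. Additional: $500 × 15% = $75; $2,500 × 15% = $375; $34,700 × 15% = $5,205. Combined base = $452,750 + $5,655 = $458,405.
Age 65 or older (−10%): $458,405 × 0.9 = $412,564.50.
Three or more prior convictions of any kind (+50%): $412,564.50 × 1.5 = $618,846.75.
Voluntary surrender to law enforcement (−20%): $618,846.75 × 0.8 = $495,077.40.
A deadly weapon other than a firearm was used (+35%): $495,077.40 × 1.35 = $668,354.49.
$668,354.49 is at or above the $500 minimum.
Rounded to the nearest dollar: $668,354.

$668,354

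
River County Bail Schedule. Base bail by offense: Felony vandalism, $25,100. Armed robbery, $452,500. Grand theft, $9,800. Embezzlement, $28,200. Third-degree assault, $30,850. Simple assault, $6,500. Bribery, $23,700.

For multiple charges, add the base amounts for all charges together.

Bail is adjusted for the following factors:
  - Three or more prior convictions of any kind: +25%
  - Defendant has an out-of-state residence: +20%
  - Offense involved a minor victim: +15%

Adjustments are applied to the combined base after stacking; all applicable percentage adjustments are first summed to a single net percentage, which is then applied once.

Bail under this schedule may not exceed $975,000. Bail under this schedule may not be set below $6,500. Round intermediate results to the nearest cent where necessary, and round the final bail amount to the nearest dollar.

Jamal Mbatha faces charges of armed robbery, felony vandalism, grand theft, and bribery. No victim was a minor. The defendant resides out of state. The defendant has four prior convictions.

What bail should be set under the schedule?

$741,095

Base amounts from the schedule: armed robbery $452,500; felony vandalism $25,100; grand theft $9,800; bribery $23,700.
Stacking rule: sum of all bases. $452,500 + $25,100 + $9,800 + $23,700 = $511,100.
Net percentage adjustment: +25% +20% = +45%. $511,100 × 1.45 = $741,095.
$741,095 is within the $975,000 maximum.
$741,095 is at or above the $6,500 minimum.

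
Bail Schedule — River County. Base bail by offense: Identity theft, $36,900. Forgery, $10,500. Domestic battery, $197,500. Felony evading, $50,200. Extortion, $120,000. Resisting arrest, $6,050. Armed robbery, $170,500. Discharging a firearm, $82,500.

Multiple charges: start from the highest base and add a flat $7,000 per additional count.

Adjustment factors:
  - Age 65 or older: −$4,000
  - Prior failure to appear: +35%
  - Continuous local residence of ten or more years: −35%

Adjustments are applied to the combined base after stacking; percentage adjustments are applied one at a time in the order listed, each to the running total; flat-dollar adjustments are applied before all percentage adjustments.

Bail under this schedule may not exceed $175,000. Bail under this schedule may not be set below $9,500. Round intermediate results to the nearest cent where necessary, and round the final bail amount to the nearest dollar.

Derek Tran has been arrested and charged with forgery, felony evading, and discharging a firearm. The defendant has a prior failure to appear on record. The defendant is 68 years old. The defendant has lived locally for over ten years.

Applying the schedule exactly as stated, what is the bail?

Base amounts from the schedule: forgery $10,500; felony evading $50,200; discharging a firearm $82,500.
Stacking rule: highest base plus $7,000 per additional charge. Highest is discharging a firearm at $82,500; 2 additional charges → +$14,000. Combined base = $96,500.
Age 65 or older (−$4,000 flat): $96,500 − $4,000 = $92,500.
Prior failure to appear (+35%): $92,500 × 1.35 = $124,875.
Continuous local residence of ten or more years (−35%): $124,875 × 0.65 = $81,168.75.
$81,168.75 is within the $175,000 maximum.
$81,168.75 is at or above the $9,500 minimum.
Rounded to the nearest dollar: $81,169.

$81,169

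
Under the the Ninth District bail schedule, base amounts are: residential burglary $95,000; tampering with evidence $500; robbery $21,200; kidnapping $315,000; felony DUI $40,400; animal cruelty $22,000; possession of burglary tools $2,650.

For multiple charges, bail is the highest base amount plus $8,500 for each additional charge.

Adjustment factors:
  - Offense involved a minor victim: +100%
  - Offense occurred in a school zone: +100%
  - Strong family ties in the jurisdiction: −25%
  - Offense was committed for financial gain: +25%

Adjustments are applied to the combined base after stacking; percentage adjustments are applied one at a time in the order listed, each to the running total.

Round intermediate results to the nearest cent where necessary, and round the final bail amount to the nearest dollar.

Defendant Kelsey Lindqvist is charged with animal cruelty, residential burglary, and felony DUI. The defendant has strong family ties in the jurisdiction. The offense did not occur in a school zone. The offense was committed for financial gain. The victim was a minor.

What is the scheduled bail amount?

Base amounts from the schedule: animal cruelty $22,000; residential burglary $95,000; felony DUI $40,400.
Stacking rule: highest base plus $8,500 per additional charge. Highest is residential burglary at $95,000; 2 additional charges → +$17,000. Combined base = $112,000.
Offense involved a minor victim (+100%): $112,000 × 2 = $224,000.
Strong family ties in the jurisdiction (−25%): $224,000 × 0.75 = $168,000.
Offense was committed for financial gain (+25%): $168,000 × 1.25 = $210,000.

$210,000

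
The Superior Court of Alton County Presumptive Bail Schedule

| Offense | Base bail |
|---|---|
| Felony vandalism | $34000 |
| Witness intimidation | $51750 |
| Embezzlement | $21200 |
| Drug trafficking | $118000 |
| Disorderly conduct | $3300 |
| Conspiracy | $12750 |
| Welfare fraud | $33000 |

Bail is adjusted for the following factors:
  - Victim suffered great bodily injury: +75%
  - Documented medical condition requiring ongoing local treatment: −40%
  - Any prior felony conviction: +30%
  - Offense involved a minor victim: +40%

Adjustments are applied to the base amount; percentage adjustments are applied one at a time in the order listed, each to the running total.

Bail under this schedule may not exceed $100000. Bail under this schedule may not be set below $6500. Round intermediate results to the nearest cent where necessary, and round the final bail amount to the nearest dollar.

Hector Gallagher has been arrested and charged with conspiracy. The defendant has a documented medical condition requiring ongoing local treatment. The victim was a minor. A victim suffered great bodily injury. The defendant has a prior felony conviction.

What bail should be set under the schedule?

$24365

Base amounts from the schedule: conspiracy $12750.
Single charge. Combined base = $12750.
Victim suffered great bodily injury (+75%): $12750 × 1.75 = $22312.50.
Documented medical condition requiring ongoing local treatment (−40%): $22312.50 × 0.6 = $13387.50.
Any prior felony conviction (+30%): $13387.50 × 1.3 = $17403.75.
Offense involved a minor victim (+40%): $17403.75 × 1.4 = $24365.25.
$24365.25 is within the $100000 maximum.
$24365.25 is at or above the $6500 minimum.
Rounded to the nearest dollar: $24365.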